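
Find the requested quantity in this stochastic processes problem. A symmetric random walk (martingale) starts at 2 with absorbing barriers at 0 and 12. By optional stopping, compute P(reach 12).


By optional stopping theorem: E(M at tau) = M(0) = 2
P(hit 12)*12 + P(hit 0)*0 = 2
P(hit 12) = (2 - 0)/(12 - 0) = 1/6 = 0.1667

0.1667


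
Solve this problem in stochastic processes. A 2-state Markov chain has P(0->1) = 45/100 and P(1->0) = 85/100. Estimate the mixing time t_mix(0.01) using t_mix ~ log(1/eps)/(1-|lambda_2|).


lambda_2 = |1 - p01 - p10| = |1 - 0.4500 - 0.8500| = 0.3000
t_mix ~ log(1/eps)/(1 - |lambda_2|)
= log(100)/(1 - 0.3000) = 4.6052/0.7000
= 6.5788

6.5788


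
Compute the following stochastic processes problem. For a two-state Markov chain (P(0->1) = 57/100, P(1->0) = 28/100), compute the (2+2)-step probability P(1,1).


P^4 = P^2 * P^2
Computing via matrix multiplication of the transition matrix.
Entry (1,1) of P^4 = 0.6708

0.6708


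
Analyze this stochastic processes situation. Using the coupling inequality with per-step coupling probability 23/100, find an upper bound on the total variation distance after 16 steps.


TV distance bound <= (1-delta)^n
= (1 - 0.2300)^16
= 0.7700^16
= 0.0153

0.0153


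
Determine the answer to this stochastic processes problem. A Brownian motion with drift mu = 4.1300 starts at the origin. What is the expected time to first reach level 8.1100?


Expected first passage time = a/mu
= 8.1100/4.1300
= 1.9637

1.9637


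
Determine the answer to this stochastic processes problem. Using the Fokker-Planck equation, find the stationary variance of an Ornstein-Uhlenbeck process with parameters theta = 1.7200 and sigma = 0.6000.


Stationary variance = sigma^2 / (2*theta)
= 0.6000^2 / (2*1.7200)
= 0.3600 / 3.4400
= 0.1047

0.1047


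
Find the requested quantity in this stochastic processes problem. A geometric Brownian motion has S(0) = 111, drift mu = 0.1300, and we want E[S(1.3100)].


E[S(t)] = S(0) * exp(mu * t)
= 111 * exp(0.1300 * 1.3100)
= 111 * 1.1857
= 131.6083

131.6083


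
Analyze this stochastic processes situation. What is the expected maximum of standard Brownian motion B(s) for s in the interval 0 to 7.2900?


E(max B(s)) = sqrt(2t/pi)
= sqrt(2*7.2900/pi)
= sqrt(4.6410)
= 2.1543

2.1543


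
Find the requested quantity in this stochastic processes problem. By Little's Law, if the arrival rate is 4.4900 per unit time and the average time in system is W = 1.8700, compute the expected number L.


Little's Law: L = lambda * W
= 4.4900 * 1.8700
= 8.3963

8.3963


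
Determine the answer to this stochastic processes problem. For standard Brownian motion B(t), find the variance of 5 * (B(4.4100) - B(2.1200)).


Var(alpha*(B(t)-B(s))) = alpha^2 * (t-s)
= 5^2 * (4.4100 - 2.1200)
= 25 * 2.2900
= 57.2500

57.2500


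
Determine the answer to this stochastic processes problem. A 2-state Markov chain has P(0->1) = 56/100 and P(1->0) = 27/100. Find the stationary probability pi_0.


Stationary distribution: pi_0 = p10/(p01+p10), pi_1 = p01/(p01+p10)
p01 = 0.5600, p10 = 0.2700
pi_0 = 0.3253

0.3253


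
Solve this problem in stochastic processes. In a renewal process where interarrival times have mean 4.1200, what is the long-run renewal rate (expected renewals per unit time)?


Long-run renewal rate = 1/E(X)
= 1/4.1200
= 0.2427

0.2427


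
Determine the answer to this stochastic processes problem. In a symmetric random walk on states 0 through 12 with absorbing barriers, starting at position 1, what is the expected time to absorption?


For symmetric RW on 0,...,N with absorbing barriers, E(i) = i*(N-i)
E(1) = 1 * 11 = 11

11


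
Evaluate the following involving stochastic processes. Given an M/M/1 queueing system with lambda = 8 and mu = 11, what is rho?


rho = lambda/mu
= 8/11
= 0.7273

0.7273


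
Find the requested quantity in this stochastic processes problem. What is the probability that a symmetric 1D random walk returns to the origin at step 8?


P(S(8) = 0) = C(8,4) / 4^4
= 70 / 256
= 0.2734

0.2734


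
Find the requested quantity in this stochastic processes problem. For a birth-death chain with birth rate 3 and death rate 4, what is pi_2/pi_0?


For birth-death process, pi_n/pi_0 = (lambda/mu)^n
= (3/4)^2
= 0.5625

0.5625


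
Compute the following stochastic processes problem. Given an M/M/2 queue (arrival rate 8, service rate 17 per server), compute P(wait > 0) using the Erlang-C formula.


a = lambda/mu = 0.4706
rho = a/c = 0.2353
Erlang-C formula applied:
C(c,a) = 0.0896

0.0896


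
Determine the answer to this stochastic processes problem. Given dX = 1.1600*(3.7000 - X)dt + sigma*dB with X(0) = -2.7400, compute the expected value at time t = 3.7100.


E[X(t)] = mu + (X(0) - mu)*exp(-theta*t)
= 3.7000 + (-2.7400 - 3.7000)*exp(-1.1600*3.7100)
= 3.7000 + -6.4400 * 0.0135
= 3.6129

3.6129


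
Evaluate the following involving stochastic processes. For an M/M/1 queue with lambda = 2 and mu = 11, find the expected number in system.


rho = 2/11 = 0.1818
L = rho/(1-rho)
= 0.1818/0.8182
= 0.2222

0.2222


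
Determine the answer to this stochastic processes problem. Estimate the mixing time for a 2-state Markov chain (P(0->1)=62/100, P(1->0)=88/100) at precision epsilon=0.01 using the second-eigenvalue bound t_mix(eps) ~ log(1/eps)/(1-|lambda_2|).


lambda_2 = |1 - p01 - p10| = |1 - 0.6200 - 0.8800| = 0.5000
t_mix ~ log(1/eps)/(1 - |lambda_2|)
= log(100)/(1 - 0.5000) = 4.6052/0.5000
= 9.2103

9.2103


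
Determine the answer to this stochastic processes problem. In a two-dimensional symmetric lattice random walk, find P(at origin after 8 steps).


P = C(8,4)^2 / 4^8
= 70^2 / 65536
= 4900 / 65536
= 0.0748

0.0748


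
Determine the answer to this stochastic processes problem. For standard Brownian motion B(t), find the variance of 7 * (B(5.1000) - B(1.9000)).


Var(alpha*(B(t)-B(s))) = alpha^2 * (t-s)
= 7^2 * (5.1000 - 1.9000)
= 49 * 3.2000
= 156.8000

156.8000


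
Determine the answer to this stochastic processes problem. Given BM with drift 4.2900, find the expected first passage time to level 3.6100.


Expected first passage time = a/mu
= 3.6100/4.2900
= 0.8415

0.8415


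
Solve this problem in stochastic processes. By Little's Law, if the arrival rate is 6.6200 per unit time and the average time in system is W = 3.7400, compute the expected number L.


Little's Law: L = lambda * W
= 6.6200 * 3.7400
= 24.7588

24.7588


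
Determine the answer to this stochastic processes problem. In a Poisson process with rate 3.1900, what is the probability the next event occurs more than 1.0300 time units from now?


P(X > t) = exp(-lambda * t)
= exp(-3.1900 * 1.0300)
= exp(-3.2857) = 0.0374

0.0374


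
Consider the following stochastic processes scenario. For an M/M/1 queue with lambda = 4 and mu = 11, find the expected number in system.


rho = 4/11 = 0.3636
L = rho/(1-rho)
= 0.3636/0.6364
= 0.5714

0.5714


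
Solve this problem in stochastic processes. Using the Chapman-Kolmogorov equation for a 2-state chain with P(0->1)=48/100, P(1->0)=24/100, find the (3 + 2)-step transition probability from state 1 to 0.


P^5 = P^3 * P^2
Computing via matrix multiplication of the transition matrix.
Entry (1,0) of P^5 = 0.3328

0.3328


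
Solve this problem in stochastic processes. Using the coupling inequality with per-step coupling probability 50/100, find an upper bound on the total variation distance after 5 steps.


TV distance bound <= (1-delta)^n
= (1 - 0.5000)^5
= 0.5000^5
= 0.0312

0.0312


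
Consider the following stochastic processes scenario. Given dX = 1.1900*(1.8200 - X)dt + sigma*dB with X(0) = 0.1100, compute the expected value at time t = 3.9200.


E[X(t)] = mu + (X(0) - mu)*exp(-theta*t)
= 1.8200 + (0.1100 - 1.8200)*exp(-1.1900*3.9200)
= 1.8200 + -1.7100 * 0.0094
= 1.8039

1.8039


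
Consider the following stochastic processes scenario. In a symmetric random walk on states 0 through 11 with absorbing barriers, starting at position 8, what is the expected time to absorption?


For symmetric RW on 0,...,N with absorbing barriers, E(i) = i*(N-i)
E(8) = 8 * 3 = 24

24


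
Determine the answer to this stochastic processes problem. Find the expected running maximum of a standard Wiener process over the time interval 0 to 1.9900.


E(max B(s)) = sqrt(2t/pi)
= sqrt(2*1.9900/pi)
= sqrt(1.2669)
= 1.1256

1.1256


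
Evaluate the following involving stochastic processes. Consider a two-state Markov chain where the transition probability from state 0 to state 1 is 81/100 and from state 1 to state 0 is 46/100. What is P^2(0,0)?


Computing P^2 by matrix multiplication.
P = [[0.1900, 0.8100], [0.4600, 0.5400]]
After raising P to the power 2:
P^2(0,0) = 0.4087

0.4087


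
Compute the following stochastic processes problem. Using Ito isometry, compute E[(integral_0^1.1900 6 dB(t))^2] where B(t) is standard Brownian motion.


By Ito isometry: E[(int f dB)^2] = int f^2 dt
= 6^2 * 1.1900
= 36 * 1.1900 = 42.8400

42.8400


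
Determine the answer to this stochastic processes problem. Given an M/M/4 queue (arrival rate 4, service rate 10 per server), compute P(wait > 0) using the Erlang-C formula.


a = lambda/mu = 0.4000
rho = a/c = 0.1000
Erlang-C formula applied:
C(c,a) = 7.9444e-04

7.9444e-04


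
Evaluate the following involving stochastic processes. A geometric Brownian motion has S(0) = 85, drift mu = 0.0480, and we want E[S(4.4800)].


E[S(t)] = S(0) * exp(mu * t)
= 85 * exp(0.0480 * 4.4800)
= 85 * 1.2399
= 105.3925

105.3925


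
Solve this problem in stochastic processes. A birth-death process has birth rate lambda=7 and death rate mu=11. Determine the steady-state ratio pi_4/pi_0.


For birth-death process, pi_n/pi_0 = (lambda/mu)^n
= (7/11)^4
= 0.1640

0.1640


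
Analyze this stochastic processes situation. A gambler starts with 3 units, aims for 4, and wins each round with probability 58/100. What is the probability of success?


Gambler's ruin formula:
r = q/p = 0.4200/0.5800 = 0.7241
P(win) = (1 - r^i)/(1 - r^N)
= (1 - 0.7241^3)/(1 - 0.7241^4)
= 0.8555

0.8555


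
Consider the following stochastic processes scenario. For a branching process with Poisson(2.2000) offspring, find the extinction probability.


Since mu = 2.2000 > 1, extinction prob q < 1.
Solve s = exp(mu*(s-1)) iteratively.
q = 0.1563

0.1563


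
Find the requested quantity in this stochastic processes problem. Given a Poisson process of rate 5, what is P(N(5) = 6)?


P(N(t)=k) = (lambda*t)^k * exp(-lambda*t) / k!
lambda*t = 25
= 25^6 * exp(-25) / 6!
= 244140625 * 1.3888e-11 / 720
= 4.7092e-06

4.7092e-06


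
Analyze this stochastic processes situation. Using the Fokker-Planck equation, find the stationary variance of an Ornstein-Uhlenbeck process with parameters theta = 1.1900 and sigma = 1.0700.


Stationary variance = sigma^2 / (2*theta)
= 1.0700^2 / (2*1.1900)
= 1.1449 / 2.3800
= 0.4811

0.4811


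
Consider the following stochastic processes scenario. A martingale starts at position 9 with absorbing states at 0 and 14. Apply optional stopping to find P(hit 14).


By optional stopping theorem: E(M at tau) = M(0) = 9
P(hit 14)*14 + P(hit 0)*0 = 9
P(hit 14) = (9 - 0)/(14 - 0) = 9/14 = 0.6429

0.6429


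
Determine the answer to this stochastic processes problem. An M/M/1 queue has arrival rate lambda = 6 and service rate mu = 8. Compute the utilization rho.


rho = lambda/mu
= 6/8
= 0.7500

0.7500


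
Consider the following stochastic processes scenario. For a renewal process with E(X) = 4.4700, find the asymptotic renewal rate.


Long-run renewal rate = 1/E(X)
= 1/4.4700
= 0.2237

0.2237


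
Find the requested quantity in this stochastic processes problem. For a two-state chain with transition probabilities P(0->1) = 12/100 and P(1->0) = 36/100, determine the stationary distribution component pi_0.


Stationary distribution: pi_0 = p10/(p01+p10), pi_1 = p01/(p01+p10)
p01 = 0.1200, p10 = 0.3600
pi_0 = 0.7500

0.7500


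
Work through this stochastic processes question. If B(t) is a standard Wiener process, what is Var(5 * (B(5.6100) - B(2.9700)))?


Var(alpha*(B(t)-B(s))) = alpha^2 * (t-s)
= 5^2 * (5.6100 - 2.9700)
= 25 * 2.6400
= 66.0000

66.0000


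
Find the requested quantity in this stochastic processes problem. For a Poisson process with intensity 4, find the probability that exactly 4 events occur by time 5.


P(N(t)=k) = (lambda*t)^k * exp(-lambda*t) / k!
lambda*t = 20
= 20^4 * exp(-20) / 4!
= 160000 * 2.0612e-09 / 24
= 1.3741e-05

1.3741e-05


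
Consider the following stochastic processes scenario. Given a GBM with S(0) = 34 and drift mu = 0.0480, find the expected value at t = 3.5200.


E[S(t)] = S(0) * exp(mu * t)
= 34 * exp(0.0480 * 3.5200)
= 34 * 1.1841
= 40.2585

40.2585


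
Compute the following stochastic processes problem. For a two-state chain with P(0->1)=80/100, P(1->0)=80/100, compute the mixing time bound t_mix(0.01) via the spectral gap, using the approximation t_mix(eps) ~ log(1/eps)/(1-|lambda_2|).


lambda_2 = |1 - p01 - p10| = |1 - 0.8000 - 0.8000| = 0.6000
t_mix ~ log(1/eps)/(1 - |lambda_2|)
= log(100)/(1 - 0.6000) = 4.6052/0.4000
= 11.5129

11.5129


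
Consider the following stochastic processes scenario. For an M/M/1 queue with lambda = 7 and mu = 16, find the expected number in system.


rho = 7/16 = 0.4375
L = rho/(1-rho)
= 0.4375/0.5625
= 0.7778

0.7778


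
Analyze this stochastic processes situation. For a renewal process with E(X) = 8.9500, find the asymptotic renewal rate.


Long-run renewal rate = 1/E(X)
= 1/8.9500
= 0.1117

0.1117


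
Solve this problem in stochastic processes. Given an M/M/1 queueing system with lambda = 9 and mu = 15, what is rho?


rho = lambda/mu
= 9/15
= 0.6000

0.6000


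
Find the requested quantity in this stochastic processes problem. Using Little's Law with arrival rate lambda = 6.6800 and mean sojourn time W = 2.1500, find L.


Little's Law: L = lambda * W
= 6.6800 * 2.1500
= 14.3620

14.3620


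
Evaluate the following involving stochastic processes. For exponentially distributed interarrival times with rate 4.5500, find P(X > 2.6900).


P(X > t) = exp(-lambda * t)
= exp(-4.5500 * 2.6900)
= exp(-12.2395) = 4.8356e-06

4.8356e-06


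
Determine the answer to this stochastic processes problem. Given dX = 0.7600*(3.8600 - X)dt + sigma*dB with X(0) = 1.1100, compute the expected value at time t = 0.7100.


E[X(t)] = mu + (X(0) - mu)*exp(-theta*t)
= 3.8600 + (1.1100 - 3.8600)*exp(-0.7600*0.7100)
= 3.8600 + -2.7500 * 0.5830
= 2.2568

2.2568


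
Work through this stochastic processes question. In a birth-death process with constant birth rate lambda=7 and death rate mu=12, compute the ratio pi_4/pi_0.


For birth-death process, pi_n/pi_0 = (lambda/mu)^n
= (7/12)^4
= 0.1158

0.1158


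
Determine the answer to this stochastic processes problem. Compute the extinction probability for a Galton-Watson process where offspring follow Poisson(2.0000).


Since mu = 2.0000 > 1, extinction prob q < 1.
Solve s = exp(mu*(s-1)) iteratively.
q = 0.2032

0.2032


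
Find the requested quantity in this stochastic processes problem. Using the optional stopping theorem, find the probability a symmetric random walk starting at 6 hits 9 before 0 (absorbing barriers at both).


By optional stopping theorem: E(M at tau) = M(0) = 6
P(hit 9)*9 + P(hit 0)*0 = 6
P(hit 9) = (6 - 0)/(9 - 0) = 2/3 = 0.6667

0.6667


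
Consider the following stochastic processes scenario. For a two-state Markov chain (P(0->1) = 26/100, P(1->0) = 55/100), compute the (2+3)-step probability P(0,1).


P^5 = P^2 * P^3
Computing via matrix multiplication of the transition matrix.
Entry (0,1) of P^5 = 0.3209

0.3209


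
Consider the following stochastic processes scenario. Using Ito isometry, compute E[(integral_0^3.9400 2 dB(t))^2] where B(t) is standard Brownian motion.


By Ito isometry: E[(int f dB)^2] = int f^2 dt
= 2^2 * 3.9400
= 4 * 3.9400 = 15.7600

15.7600


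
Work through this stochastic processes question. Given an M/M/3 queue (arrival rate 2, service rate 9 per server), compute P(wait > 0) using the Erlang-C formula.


a = lambda/mu = 0.2222
rho = a/c = 0.0741
Erlang-C formula applied:
C(c,a) = 0.0016

0.0016


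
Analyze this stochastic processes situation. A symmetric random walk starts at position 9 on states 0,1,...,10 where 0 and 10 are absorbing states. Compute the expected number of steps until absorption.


For symmetric RW on 0,...,N with absorbing barriers, E(i) = i*(N-i)
E(9) = 9 * 1 = 9

9


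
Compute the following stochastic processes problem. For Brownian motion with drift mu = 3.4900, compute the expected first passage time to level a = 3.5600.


Expected first passage time = a/mu
= 3.5600/3.4900
= 1.0201

1.0201


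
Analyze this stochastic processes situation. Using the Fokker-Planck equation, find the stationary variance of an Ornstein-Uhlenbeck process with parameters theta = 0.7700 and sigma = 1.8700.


Stationary variance = sigma^2 / (2*theta)
= 1.8700^2 / (2*0.7700)
= 3.4969 / 1.5400
= 2.2707

2.2707


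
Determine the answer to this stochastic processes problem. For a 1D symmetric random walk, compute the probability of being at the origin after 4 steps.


P(S(4) = 0) = C(4,2) / 4^2
= 6 / 16
= 0.3750

0.3750


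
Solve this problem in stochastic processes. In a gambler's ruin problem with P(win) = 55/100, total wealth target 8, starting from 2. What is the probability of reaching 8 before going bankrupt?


Gambler's ruin formula:
r = q/p = 0.4500/0.5500 = 0.8182
P(win) = (1 - r^i)/(1 - r^N)
= (1 - 0.8182^2)/(1 - 0.8182^8)
= 0.4136

0.4136


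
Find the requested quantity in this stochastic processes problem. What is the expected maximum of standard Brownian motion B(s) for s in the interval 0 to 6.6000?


E(max B(s)) = sqrt(2t/pi)
= sqrt(2*6.6000/pi)
= sqrt(4.2017)
= 2.0498

2.0498


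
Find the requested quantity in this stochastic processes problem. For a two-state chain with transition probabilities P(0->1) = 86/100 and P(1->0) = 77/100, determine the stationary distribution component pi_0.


Stationary distribution: pi_0 = p10/(p01+p10), pi_1 = p01/(p01+p10)
p01 = 0.8600, p10 = 0.7700
pi_0 = 0.4724

0.4724


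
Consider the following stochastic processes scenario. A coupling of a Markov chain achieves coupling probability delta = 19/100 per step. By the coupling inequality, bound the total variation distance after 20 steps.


TV distance bound <= (1-delta)^n
= (1 - 0.1900)^20
= 0.8100^20
= 0.0148

0.0148


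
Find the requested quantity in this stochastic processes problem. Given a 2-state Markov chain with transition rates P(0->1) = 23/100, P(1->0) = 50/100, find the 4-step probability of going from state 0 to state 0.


Computing P^4 by matrix multiplication.
P = [[0.7700, 0.2300], [0.5000, 0.5000]]
After raising P to the power 4:
P^4(0,0) = 0.6866

0.6866


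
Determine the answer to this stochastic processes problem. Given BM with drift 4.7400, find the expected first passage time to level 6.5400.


Expected first passage time = a/mu
= 6.5400/4.7400
= 1.3797

1.3797


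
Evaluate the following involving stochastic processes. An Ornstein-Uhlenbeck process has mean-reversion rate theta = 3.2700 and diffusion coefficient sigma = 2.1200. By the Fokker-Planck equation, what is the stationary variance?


Stationary variance = sigma^2 / (2*theta)
= 2.1200^2 / (2*3.2700)
= 4.4944 / 6.5400
= 0.6872

0.6872


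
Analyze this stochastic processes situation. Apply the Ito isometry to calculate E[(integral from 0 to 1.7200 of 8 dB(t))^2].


By Ito isometry: E[(int f dB)^2] = int f^2 dt
= 8^2 * 1.7200
= 64 * 1.7200 = 110.0800

110.0800


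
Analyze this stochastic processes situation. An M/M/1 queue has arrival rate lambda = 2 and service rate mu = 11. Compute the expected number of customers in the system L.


rho = 2/11 = 0.1818
L = rho/(1-rho)
= 0.1818/0.8182
= 0.2222

0.2222


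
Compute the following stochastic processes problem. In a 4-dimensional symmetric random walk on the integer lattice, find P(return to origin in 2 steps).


P(return in 2 steps) = P(reverse first step) = 1/(2d)
= 1/8
= 0.1250

0.1250


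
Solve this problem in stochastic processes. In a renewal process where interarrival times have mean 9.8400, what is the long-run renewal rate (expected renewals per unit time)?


Long-run renewal rate = 1/E(X)
= 1/9.8400
= 0.1016

0.1016


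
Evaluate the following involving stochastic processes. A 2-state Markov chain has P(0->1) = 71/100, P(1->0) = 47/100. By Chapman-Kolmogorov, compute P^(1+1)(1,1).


P^2 = P^1 * P^1
Computing via matrix multiplication of the transition matrix.
Entry (1,1) of P^2 = 0.6146

0.6146


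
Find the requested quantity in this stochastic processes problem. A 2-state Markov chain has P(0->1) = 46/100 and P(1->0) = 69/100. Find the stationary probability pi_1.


Stationary distribution: pi_0 = p10/(p01+p10), pi_1 = p01/(p01+p10)
p01 = 0.4600, p10 = 0.6900
pi_1 = 0.4000

0.4000


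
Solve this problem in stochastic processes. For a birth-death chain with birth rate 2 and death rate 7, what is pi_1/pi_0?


For birth-death process, pi_n/pi_0 = (lambda/mu)^n
= (2/7)^1
= 0.2857

0.2857


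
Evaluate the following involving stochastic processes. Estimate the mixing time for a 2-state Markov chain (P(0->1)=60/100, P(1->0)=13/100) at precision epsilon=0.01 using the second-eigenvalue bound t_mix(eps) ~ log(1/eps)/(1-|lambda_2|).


lambda_2 = |1 - p01 - p10| = |1 - 0.6000 - 0.1300| = 0.2700
t_mix ~ log(1/eps)/(1 - |lambda_2|)
= log(100)/(1 - 0.2700) = 4.6052/0.7300
= 6.3085

6.3085


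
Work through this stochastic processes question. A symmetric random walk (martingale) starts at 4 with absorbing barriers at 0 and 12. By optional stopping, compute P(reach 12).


By optional stopping theorem: E(M at tau) = M(0) = 4
P(hit 12)*12 + P(hit 0)*0 = 4
P(hit 12) = (4 - 0)/(12 - 0) = 1/3 = 0.3333

0.3333


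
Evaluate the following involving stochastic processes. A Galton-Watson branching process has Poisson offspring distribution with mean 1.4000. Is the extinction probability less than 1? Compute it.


Since mu = 1.4000 > 1, extinction prob q < 1.
Solve s = exp(mu*(s-1)) iteratively.
q = 0.4890

0.4890


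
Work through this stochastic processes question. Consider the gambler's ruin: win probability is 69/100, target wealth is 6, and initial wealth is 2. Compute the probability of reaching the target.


Gambler's ruin formula:
r = q/p = 0.3100/0.6900 = 0.4493
P(win) = (1 - r^i)/(1 - r^N)
= (1 - 0.4493^2)/(1 - 0.4493^6)
= 0.8048

0.8048


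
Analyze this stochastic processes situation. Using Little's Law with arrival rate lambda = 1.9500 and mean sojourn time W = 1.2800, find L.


Little's Law: L = lambda * W
= 1.9500 * 1.2800
= 2.4960

2.4960


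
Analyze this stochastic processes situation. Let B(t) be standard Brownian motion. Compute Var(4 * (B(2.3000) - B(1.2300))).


Var(alpha*(B(t)-B(s))) = alpha^2 * (t-s)
= 4^2 * (2.3000 - 1.2300)
= 16 * 1.0700
= 17.1200

17.1200


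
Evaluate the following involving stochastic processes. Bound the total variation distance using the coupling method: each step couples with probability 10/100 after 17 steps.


TV distance bound <= (1-delta)^n
= (1 - 0.1000)^17
= 0.9000^17
= 0.1668

0.1668


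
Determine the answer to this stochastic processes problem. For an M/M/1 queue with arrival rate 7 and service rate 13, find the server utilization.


rho = lambda/mu
= 7/13
= 0.5385

0.5385


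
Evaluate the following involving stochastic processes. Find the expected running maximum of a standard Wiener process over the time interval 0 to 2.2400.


E(max B(s)) = sqrt(2t/pi)
= sqrt(2*2.2400/pi)
= sqrt(1.4260)
= 1.1942

1.1942


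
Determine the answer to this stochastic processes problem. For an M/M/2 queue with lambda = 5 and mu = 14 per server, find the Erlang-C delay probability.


a = lambda/mu = 0.3571
rho = a/c = 0.1786
Erlang-C formula applied:
C(c,a) = 0.0541

0.0541


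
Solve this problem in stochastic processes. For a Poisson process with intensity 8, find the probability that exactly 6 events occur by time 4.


P(N(t)=k) = (lambda*t)^k * exp(-lambda*t) / k!
lambda*t = 32
= 32^6 * exp(-32) / 6!
= 1073741824 * 1.2664e-14 / 720
= 1.8886e-08

1.8886e-08


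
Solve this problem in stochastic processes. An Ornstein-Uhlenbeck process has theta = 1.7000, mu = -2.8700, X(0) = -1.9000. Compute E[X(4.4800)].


E[X(t)] = mu + (X(0) - mu)*exp(-theta*t)
= -2.8700 + (-1.9000 - -2.8700)*exp(-1.7000*4.4800)
= -2.8700 + 0.9700 * 4.9251e-04
= -2.8695

-2.8695


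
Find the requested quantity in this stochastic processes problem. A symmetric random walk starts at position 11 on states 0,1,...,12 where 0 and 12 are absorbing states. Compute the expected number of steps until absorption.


For symmetric RW on 0,...,N with absorbing barriers, E(i) = i*(N-i)
E(11) = 11 * 1 = 11

11


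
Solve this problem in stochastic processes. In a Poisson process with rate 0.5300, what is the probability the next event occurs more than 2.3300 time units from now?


P(X > t) = exp(-lambda * t)
= exp(-0.5300 * 2.3300)
= exp(-1.2349) = 0.2909

0.2909


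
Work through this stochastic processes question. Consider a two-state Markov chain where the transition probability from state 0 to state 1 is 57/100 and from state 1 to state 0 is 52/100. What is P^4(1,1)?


Computing P^4 by matrix multiplication.
P = [[0.4300, 0.5700], [0.5200, 0.4800]]
After raising P to the power 4:
P^4(1,1) = 0.5230

0.5230


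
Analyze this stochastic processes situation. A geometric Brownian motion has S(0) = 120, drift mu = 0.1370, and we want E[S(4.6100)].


E[S(t)] = S(0) * exp(mu * t)
= 120 * exp(0.1370 * 4.6100)
= 120 * 1.8806
= 225.6673

225.6673


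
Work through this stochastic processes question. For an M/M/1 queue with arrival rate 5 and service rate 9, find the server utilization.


rho = lambda/mu
= 5/9
= 0.5556

0.5556


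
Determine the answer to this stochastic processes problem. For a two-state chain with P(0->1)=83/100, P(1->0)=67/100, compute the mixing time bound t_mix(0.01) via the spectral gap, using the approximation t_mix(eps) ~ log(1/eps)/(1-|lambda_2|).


lambda_2 = |1 - p01 - p10| = |1 - 0.8300 - 0.6700| = 0.5000
t_mix ~ log(1/eps)/(1 - |lambda_2|)
= log(100)/(1 - 0.5000) = 4.6052/0.5000
= 9.2103

9.2103


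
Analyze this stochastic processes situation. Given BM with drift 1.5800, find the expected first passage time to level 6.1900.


Expected first passage time = a/mu
= 6.1900/1.5800
= 3.9177

3.9177


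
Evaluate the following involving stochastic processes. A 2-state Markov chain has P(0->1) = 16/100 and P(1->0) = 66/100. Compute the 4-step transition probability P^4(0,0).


Computing P^4 by matrix multiplication.
P = [[0.8400, 0.1600], [0.6600, 0.3400]]
After raising P to the power 4:
P^4(0,0) = 0.8051

0.8051


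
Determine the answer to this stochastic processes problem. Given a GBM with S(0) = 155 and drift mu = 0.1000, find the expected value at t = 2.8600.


E[S(t)] = S(0) * exp(mu * t)
= 155 * exp(0.1000 * 2.8600)
= 155 * 1.3311
= 206.3193

206.3193


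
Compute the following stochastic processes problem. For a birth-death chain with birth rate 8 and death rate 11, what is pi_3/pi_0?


For birth-death process, pi_n/pi_0 = (lambda/mu)^n
= (8/11)^3
= 0.3847

0.3847


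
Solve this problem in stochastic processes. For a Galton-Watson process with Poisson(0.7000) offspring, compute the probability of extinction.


Since mu = 0.7000 <= 1, extinction probability = 1.

1.0000


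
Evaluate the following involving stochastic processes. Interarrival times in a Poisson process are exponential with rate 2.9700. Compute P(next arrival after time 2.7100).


P(X > t) = exp(-lambda * t)
= exp(-2.9700 * 2.7100)
= exp(-8.0487) = 3.1952e-04

3.1952e-04


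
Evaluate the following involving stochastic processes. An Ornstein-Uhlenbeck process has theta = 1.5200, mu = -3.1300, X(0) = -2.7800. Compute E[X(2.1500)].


E[X(t)] = mu + (X(0) - mu)*exp(-theta*t)
= -3.1300 + (-2.7800 - -3.1300)*exp(-1.5200*2.1500)
= -3.1300 + 0.3500 * 0.0381
= -3.1167

-3.1167


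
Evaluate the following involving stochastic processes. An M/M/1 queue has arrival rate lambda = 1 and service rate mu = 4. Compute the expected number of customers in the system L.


rho = 1/4 = 0.2500
L = rho/(1-rho)
= 0.2500/0.7500
= 0.3333

0.3333


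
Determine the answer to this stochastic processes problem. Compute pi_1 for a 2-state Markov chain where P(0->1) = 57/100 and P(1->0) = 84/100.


Stationary distribution: pi_0 = p10/(p01+p10), pi_1 = p01/(p01+p10)
p01 = 0.5700, p10 = 0.8400
pi_1 = 0.4043

0.4043


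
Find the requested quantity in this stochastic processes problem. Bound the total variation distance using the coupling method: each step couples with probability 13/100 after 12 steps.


TV distance bound <= (1-delta)^n
= (1 - 0.1300)^12
= 0.8700^12
= 0.1880

0.1880


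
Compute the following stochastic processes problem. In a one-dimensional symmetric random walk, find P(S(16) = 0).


P(S(16) = 0) = C(16,8) / 4^8
= 12870 / 65536
= 0.1964

0.1964


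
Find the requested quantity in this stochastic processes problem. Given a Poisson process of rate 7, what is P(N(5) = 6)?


P(N(t)=k) = (lambda*t)^k * exp(-lambda*t) / k!
lambda*t = 35
= 35^6 * exp(-35) / 6!
= 1838265625 * 6.3051e-16 / 720
= 1.6098e-09

1.6098e-09


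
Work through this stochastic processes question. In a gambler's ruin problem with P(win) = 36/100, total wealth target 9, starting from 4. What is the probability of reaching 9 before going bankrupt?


Gambler's ruin formula:
r = q/p = 0.6400/0.3600 = 1.7778
P(win) = (1 - r^i)/(1 - r^N)
= (1 - 1.7778^4)/(1 - 1.7778^9)
= 0.0510

0.0510


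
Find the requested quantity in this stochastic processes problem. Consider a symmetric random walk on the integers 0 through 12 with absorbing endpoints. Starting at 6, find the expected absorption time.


For symmetric RW on 0,...,N with absorbing barriers, E(i) = i*(N-i)
E(6) = 6 * 6 = 36

36


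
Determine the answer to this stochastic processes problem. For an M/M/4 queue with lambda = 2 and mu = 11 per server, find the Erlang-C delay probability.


a = lambda/mu = 0.1818
rho = a/c = 0.0455
Erlang-C formula applied:
C(c,a) = 3.9772e-05

3.9772e-05


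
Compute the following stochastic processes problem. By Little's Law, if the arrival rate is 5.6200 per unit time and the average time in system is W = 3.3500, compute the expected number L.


Little's Law: L = lambda * W
= 5.6200 * 3.3500
= 18.8270

18.8270


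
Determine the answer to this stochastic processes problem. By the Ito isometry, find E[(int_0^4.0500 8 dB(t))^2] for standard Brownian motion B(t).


By Ito isometry: E[(int f dB)^2] = int f^2 dt
= 8^2 * 4.0500
= 64 * 4.0500 = 259.2000

259.2000


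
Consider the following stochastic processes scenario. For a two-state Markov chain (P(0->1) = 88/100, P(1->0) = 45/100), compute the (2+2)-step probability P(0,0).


P^4 = P^2 * P^2
Computing via matrix multiplication of the transition matrix.
Entry (0,0) of P^4 = 0.3462

0.3462


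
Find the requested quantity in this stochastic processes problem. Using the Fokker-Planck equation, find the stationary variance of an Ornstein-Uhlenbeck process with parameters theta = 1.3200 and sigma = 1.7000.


Stationary variance = sigma^2 / (2*theta)
= 1.7000^2 / (2*1.3200)
= 2.8900 / 2.6400
= 1.0947

1.0947


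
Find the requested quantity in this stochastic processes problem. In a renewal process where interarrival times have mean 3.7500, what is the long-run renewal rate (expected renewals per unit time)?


Long-run renewal rate = 1/E(X)
= 1/3.7500
= 0.2667

0.2667


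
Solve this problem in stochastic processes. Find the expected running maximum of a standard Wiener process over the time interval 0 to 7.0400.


E(max B(s)) = sqrt(2t/pi)
= sqrt(2*7.0400/pi)
= sqrt(4.4818)
= 2.1170

2.1170


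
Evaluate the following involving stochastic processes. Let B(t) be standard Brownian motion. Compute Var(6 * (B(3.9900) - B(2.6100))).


Var(alpha*(B(t)-B(s))) = alpha^2 * (t-s)
= 6^2 * (3.9900 - 2.6100)
= 36 * 1.3800
= 49.6800

49.6800


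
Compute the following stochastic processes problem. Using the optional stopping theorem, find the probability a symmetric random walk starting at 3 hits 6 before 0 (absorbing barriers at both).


By optional stopping theorem: E(M at tau) = M(0) = 3
P(hit 6)*6 + P(hit 0)*0 = 3
P(hit 6) = (3 - 0)/(6 - 0) = 1/2 = 0.5000

0.5000


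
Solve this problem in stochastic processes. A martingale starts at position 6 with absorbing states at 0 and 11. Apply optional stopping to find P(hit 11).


By optional stopping theorem: E(M at tau) = M(0) = 6
P(hit 11)*11 + P(hit 0)*0 = 6
P(hit 11) = (6 - 0)/(11 - 0) = 6/11 = 0.5455

0.5455


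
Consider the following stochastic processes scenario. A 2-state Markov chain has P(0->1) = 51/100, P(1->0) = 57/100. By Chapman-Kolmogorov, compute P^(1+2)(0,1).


P^3 = P^1 * P^2
Computing via matrix multiplication of the transition matrix.
Entry (0,1) of P^3 = 0.4725

0.4725


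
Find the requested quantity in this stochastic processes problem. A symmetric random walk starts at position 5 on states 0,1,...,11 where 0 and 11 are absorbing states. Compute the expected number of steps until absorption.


For symmetric RW on 0,...,N with absorbing barriers, E(i) = i*(N-i)
E(5) = 5 * 6 = 30

30


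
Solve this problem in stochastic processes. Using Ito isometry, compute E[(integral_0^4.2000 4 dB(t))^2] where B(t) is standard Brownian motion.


By Ito isometry: E[(int f dB)^2] = int f^2 dt
= 4^2 * 4.2000
= 16 * 4.2000 = 67.2000

67.2000


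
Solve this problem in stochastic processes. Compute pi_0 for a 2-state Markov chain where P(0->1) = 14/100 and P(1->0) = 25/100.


Stationary distribution: pi_0 = p10/(p01+p10), pi_1 = p01/(p01+p10)
p01 = 0.1400, p10 = 0.2500
pi_0 = 0.6410

0.6410


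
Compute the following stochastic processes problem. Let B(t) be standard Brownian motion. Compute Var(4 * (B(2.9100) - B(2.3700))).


Var(alpha*(B(t)-B(s))) = alpha^2 * (t-s)
= 4^2 * (2.9100 - 2.3700)
= 16 * 0.5400
= 8.6400

8.6400


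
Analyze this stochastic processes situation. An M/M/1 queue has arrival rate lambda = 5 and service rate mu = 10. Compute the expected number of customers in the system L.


rho = 5/10 = 0.5000
L = rho/(1-rho)
= 0.5000/0.5000
= 1.0000

1.0000


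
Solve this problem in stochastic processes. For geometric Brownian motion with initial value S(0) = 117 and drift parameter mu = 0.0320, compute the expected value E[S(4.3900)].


E[S(t)] = S(0) * exp(mu * t)
= 117 * exp(0.0320 * 4.3900)
= 117 * 1.1508
= 134.6466

134.6466


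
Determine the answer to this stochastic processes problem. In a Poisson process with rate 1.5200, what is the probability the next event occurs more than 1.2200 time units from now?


P(X > t) = exp(-lambda * t)
= exp(-1.5200 * 1.2200)
= exp(-1.8544) = 0.1565

0.1565


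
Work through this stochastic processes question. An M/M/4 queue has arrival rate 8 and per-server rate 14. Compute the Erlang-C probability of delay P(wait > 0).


a = lambda/mu = 0.5714
rho = a/c = 0.1429
Erlang-C formula applied:
C(c,a) = 0.0029

0.0029


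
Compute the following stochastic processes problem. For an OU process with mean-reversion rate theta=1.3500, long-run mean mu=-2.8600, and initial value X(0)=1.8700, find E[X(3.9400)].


E[X(t)] = mu + (X(0) - mu)*exp(-theta*t)
= -2.8600 + (1.8700 - -2.8600)*exp(-1.3500*3.9400)
= -2.8600 + 4.7300 * 0.0049
= -2.8368

-2.8368


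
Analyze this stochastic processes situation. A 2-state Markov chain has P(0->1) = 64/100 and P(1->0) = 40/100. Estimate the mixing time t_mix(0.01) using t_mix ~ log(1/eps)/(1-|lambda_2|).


lambda_2 = |1 - p01 - p10| = |1 - 0.6400 - 0.4000| = 0.0400
t_mix ~ log(1/eps)/(1 - |lambda_2|)
= log(100)/(1 - 0.0400) = 4.6052/0.9600
= 4.7971

4.7971


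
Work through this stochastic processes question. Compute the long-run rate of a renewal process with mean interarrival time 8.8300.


Long-run renewal rate = 1/E(X)
= 1/8.8300
= 0.1133

0.1133


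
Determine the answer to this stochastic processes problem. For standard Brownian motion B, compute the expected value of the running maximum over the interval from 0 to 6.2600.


E(max B(s)) = sqrt(2t/pi)
= sqrt(2*6.2600/pi)
= sqrt(3.9852)
= 1.9963

1.9963


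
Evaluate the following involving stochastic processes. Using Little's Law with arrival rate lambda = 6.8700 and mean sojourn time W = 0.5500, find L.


Little's Law: L = lambda * W
= 6.8700 * 0.5500
= 3.7785

3.7785


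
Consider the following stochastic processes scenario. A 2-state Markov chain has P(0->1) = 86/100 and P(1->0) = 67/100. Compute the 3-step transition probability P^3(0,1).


Computing P^3 by matrix multiplication.
P = [[0.1400, 0.8600], [0.6700, 0.3300]]
After raising P to the power 3:
P^3(0,1) = 0.6458

0.6458


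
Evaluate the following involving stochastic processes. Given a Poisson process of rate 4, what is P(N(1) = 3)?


P(N(t)=k) = (lambda*t)^k * exp(-lambda*t) / k!
lambda*t = 4
= 4^3 * exp(-4) / 3!
= 64 * 0.0183 / 6
= 0.1954

0.1954


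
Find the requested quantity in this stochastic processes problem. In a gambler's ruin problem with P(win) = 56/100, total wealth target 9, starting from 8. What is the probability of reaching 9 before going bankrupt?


Gambler's ruin formula:
r = q/p = 0.4400/0.5600 = 0.7857
P(win) = (1 - r^i)/(1 - r^N)
= (1 - 0.7857^8)/(1 - 0.7857^9)
= 0.9649

0.9649


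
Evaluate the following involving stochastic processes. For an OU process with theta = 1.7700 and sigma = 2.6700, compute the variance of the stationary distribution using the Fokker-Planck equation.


Stationary variance = sigma^2 / (2*theta)
= 2.6700^2 / (2*1.7700)
= 7.1289 / 3.5400
= 2.0138

2.0138


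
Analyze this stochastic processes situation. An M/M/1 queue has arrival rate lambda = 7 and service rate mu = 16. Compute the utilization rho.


rho = lambda/mu
= 7/16
= 0.4375

0.4375


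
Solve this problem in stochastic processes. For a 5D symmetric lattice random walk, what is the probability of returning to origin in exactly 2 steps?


P(return in 2 steps) = P(reverse first step) = 1/(2d)
= 1/10
= 0.1000

0.1000


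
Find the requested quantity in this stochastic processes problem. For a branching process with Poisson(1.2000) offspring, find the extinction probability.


Since mu = 1.2000 > 1, extinction prob q < 1.
Solve s = exp(mu*(s-1)) iteratively.
q = 0.6863

0.6863


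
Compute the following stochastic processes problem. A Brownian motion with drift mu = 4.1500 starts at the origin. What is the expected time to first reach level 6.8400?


Expected first passage time = a/mu
= 6.8400/4.1500
= 1.6482

1.6482


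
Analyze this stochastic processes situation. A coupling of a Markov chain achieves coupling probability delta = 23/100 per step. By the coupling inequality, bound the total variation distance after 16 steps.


TV distance bound <= (1-delta)^n
= (1 - 0.2300)^16
= 0.7700^16
= 0.0153

0.0153


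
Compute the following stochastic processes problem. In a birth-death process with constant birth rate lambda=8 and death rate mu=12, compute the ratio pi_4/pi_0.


For birth-death process, pi_n/pi_0 = (lambda/mu)^n
= (8/12)^4
= 0.1975

0.1975


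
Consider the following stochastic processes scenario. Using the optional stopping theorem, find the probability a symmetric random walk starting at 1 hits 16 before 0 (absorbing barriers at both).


By optional stopping theorem: E(M at tau) = M(0) = 1
P(hit 16)*16 + P(hit 0)*0 = 1
P(hit 16) = (1 - 0)/(16 - 0) = 1/16 = 0.0625

0.0625
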